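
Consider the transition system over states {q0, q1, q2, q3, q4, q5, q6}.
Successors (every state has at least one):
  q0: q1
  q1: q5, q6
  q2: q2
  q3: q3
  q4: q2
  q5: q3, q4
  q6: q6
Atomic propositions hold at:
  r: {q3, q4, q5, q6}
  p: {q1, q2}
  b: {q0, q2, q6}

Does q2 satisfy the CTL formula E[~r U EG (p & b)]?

Yes

Sat(~r) = {q0, q1, q2}
Sat(p & b) = {q2}
EG (p & b): greatest fixpoint, start Z0 = {q2}, keep only states in Sat with some successor in Z. Already a fixed point.
Sat(EG (p & b)) = {q2}
E[~r U EG (p & b)]: least fixpoint, start Z0 = Sat(EG (p & b)) = {q2}, add states in Sat(~r) with some successor in Z. Already a fixed point.
Sat(E[~r U EG (p & b)]) = {q2}
q2 ∈ Sat(E[~r U EG (p & b)]) = {q2}, so the formula holds at q2.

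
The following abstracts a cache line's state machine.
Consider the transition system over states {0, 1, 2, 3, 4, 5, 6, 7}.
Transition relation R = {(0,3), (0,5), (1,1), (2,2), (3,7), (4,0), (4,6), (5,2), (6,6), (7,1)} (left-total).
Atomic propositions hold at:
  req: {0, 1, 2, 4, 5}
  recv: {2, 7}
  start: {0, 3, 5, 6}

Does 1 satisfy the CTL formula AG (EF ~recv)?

Yes

Sat(~recv) = {0, 1, 3, 4, 5, 6}
EF ~recv: least fixpoint, start Z0 = {0, 1, 3, 4, 5, 6}, add states with some successor in Z. Z1 = {0, 1, 3, 4, 5, 6, 7}; fixed.
Sat(EF ~recv) = {0, 1, 3, 4, 5, 6, 7}
AG (EF ~recv): greatest fixpoint, start Z0 = {0, 1, 3, 4, 5, 6, 7}, keep only states in Sat with every successor in Z. Z1 = {0, 1, 3, 4, 6, 7}; Z2 = {1, 3, 4, 6, 7}; Z3 = {1, 3, 6, 7}; fixed.
Sat(AG (EF ~recv)) = {1, 3, 6, 7}
1 ∈ Sat(AG (EF ~recv)) = {1, 3, 6, 7}, so the formula holds at 1.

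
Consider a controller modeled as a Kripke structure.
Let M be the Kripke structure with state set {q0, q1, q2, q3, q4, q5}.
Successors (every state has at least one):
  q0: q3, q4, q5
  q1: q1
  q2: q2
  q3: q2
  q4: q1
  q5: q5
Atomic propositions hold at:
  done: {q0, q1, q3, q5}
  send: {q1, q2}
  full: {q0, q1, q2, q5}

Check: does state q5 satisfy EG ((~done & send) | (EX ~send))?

Yes

Sat(~done) = {q2, q4}
Sat(~done & send) = {q2}
Sat(~send) = {q0, q3, q4, q5}
Sat(EX ~send) = {s : some successor in {q0, q3, q4, q5}} = {q0, q5}
Sat((~done & send) | (EX ~send)) = {q0, q2, q5}
EG ((~done & send) | (EX ~send)): greatest fixpoint, start Z0 = {q0, q2, q5}, keep only states in Sat with some successor in Z. Already a fixed point.
Sat(EG ((~done & send) | (EX ~send))) = {q0, q2, q5}
q5 ∈ Sat(EG ((~done & send) | (EX ~send))) = {q0, q2, q5}, so the formula holds at q5.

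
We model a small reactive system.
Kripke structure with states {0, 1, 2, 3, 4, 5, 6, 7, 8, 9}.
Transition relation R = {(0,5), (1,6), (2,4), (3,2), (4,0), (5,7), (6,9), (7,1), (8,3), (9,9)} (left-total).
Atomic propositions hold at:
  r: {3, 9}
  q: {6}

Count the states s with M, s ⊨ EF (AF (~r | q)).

Sat(~r) = {0, 1, 2, 4, 5, 6, 7, 8}
Sat(~r | q) = {0, 1, 2, 4, 5, 6, 7, 8}
AF (~r | q): least fixpoint, start Z0 = {0, 1, 2, 4, 5, 6, 7, 8}, add states with every successor in Z. Z1 = {0, 1, 2, 3, 4, 5, 6, 7, 8}; fixed.
Sat(AF (~r | q)) = {0, 1, 2, 3, 4, 5, 6, 7, 8}
EF (AF (~r | q)): least fixpoint, start Z0 = {0, 1, 2, 3, 4, 5, 6, 7, 8}, add states with some successor in Z. Already a fixed point.
Sat(EF (AF (~r | q))) = {0, 1, 2, 3, 4, 5, 6, 7, 8}
|Sat(EF (AF (~r | q)))| = |{0, 1, 2, 3, 4, 5, 6, 7, 8}| = 9.

9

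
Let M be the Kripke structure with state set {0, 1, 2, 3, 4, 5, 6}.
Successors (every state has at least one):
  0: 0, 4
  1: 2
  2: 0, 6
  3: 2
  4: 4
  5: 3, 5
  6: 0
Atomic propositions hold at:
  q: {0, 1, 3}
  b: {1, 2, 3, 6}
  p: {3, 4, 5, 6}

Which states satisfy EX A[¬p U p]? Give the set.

{0, 2, 4, 5}

Sat(¬p) = {0, 1, 2}
A[¬p U p]: least fixpoint, start Z0 = Sat(p) = {3, 4, 5, 6}, add states in Sat(¬p) with every successor in Z. Already a fixed point.
Sat(A[¬p U p]) = {3, 4, 5, 6}
Sat(EX A[¬p U p]) = {s : some successor in {3, 4, 5, 6}} = {0, 2, 4, 5}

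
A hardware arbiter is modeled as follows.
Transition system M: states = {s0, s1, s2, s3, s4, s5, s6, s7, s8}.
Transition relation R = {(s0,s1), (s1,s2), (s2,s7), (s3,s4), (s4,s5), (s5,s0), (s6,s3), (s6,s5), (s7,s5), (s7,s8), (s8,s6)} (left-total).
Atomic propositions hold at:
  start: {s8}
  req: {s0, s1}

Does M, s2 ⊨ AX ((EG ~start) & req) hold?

Sat(~start) = {s0, s1, s2, s3, s4, s5, s6, s7}
EG ~start: greatest fixpoint, start Z0 = {s0, s1, s2, s3, s4, s5, s6, s7}, keep only states in Sat with some successor in Z. Already a fixed point.
Sat(EG ~start) = {s0, s1, s2, s3, s4, s5, s6, s7}
Sat((EG ~start) & req) = {s0, s1}
Sat(AX ((EG ~start) & req)) = {s : every successor in {s0, s1}} = {s0, s5}
s2 ∉ Sat(AX ((EG ~start) & req)) = {s0, s5}, so the formula does not hold at s2.

No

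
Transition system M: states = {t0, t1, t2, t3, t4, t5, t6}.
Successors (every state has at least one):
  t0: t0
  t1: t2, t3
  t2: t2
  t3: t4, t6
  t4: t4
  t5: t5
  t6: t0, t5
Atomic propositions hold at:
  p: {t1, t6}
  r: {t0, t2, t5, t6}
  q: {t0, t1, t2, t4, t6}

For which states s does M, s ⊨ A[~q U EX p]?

{t3}

Sat(~q) = {t3, t5}
Sat(EX p) = {s : some successor in {t1, t6}} = {t3}
A[~q U EX p]: least fixpoint, start Z0 = Sat(EX p) = {t3}, add states in Sat(~q) with every successor in Z. Already a fixed point.
Sat(A[~q U EX p]) = {t3}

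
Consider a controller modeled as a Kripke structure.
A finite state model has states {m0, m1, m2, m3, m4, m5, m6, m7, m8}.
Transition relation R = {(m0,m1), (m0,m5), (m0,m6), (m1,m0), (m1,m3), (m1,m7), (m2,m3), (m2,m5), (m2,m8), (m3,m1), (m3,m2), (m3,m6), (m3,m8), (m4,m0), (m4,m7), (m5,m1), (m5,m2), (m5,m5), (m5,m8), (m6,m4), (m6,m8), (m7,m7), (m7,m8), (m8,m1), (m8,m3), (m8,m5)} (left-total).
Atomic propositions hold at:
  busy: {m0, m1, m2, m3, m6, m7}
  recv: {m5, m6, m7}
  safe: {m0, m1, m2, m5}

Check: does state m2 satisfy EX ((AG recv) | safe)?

AG recv: greatest fixpoint, start Z0 = {m5, m6, m7}, keep only states in Sat with every successor in Z. Z1 = ∅; fixed.
Sat(AG recv) = ∅
Sat((AG recv) | safe) = {m0, m1, m2, m5}
Sat(EX ((AG recv) | safe)) = {s : some successor in {m0, m1, m2, m5}} = {m0, m1, m2, m3, m4, m5, m8}
m2 ∈ Sat(EX ((AG recv) | safe)) = {m0, m1, m2, m3, m4, m5, m8}, so the formula holds at m2.

Yes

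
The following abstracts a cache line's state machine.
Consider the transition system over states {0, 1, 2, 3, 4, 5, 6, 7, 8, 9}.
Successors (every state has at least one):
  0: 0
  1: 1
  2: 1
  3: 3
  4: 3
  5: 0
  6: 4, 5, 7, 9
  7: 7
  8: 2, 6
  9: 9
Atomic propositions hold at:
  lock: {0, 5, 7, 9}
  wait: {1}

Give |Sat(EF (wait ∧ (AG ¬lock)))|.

Sat(¬lock) = {1, 2, 3, 4, 6, 8}
AG ¬lock: greatest fixpoint, start Z0 = {1, 2, 3, 4, 6, 8}, keep only states in Sat with every successor in Z. Z1 = {1, 2, 3, 4, 8}; Z2 = {1, 2, 3, 4}; fixed.
Sat(AG ¬lock) = {1, 2, 3, 4}
Sat(wait ∧ (AG ¬lock)) = {1}
EF (wait ∧ (AG ¬lock)): least fixpoint, start Z0 = {1}, add states with some successor in Z. Z1 = {1, 2}; Z2 = {1, 2, 8}; fixed.
Sat(EF (wait ∧ (AG ¬lock))) = {1, 2, 8}
|Sat(EF (wait ∧ (AG ¬lock)))| = |{1, 2, 8}| = 3.

3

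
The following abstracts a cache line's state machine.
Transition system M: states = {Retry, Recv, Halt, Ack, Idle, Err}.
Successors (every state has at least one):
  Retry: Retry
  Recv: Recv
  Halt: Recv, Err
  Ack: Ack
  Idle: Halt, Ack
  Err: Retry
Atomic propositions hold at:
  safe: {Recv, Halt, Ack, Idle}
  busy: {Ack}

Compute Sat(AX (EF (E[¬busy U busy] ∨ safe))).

Sat(¬busy) = {Retry, Recv, Halt, Idle, Err}
E[¬busy U busy]: least fixpoint, start Z0 = Sat(busy) = {Ack}, add states in Sat(¬busy) with some successor in Z. Z1 = {Ack, Idle}; fixed.
Sat(E[¬busy U busy]) = {Ack, Idle}
Sat(E[¬busy U busy] ∨ safe) = {Recv, Halt, Ack, Idle}
EF (E[¬busy U busy] ∨ safe): least fixpoint, start Z0 = {Recv, Halt, Ack, Idle}, add states with some successor in Z. Already a fixed point.
Sat(EF (E[¬busy U busy] ∨ safe)) = {Recv, Halt, Ack, Idle}
Sat(AX (EF (E[¬busy U busy] ∨ safe))) = {s : every successor in {Recv, Halt, Ack, Idle}} = {Recv, Ack, Idle}

{Recv, Ack, Idle}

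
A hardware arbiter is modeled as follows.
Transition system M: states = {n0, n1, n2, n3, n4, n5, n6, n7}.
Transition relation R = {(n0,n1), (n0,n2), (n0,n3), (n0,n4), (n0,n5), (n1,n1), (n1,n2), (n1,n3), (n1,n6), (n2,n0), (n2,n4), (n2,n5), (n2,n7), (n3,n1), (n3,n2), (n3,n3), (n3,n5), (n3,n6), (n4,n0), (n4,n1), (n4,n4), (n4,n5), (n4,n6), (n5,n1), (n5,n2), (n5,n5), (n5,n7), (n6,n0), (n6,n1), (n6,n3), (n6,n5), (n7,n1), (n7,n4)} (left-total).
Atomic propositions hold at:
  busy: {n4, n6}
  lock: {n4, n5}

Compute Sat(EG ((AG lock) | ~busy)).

AG lock: greatest fixpoint, start Z0 = {n4, n5}, keep only states in Sat with every successor in Z. Z1 = ∅; fixed.
Sat(AG lock) = ∅
Sat(~busy) = {n0, n1, n2, n3, n5, n7}
Sat((AG lock) | ~busy) = {n0, n1, n2, n3, n5, n7}
EG ((AG lock) | ~busy): greatest fixpoint, start Z0 = {n0, n1, n2, n3, n5, n7}, keep only states in Sat with some successor in Z. Already a fixed point.
Sat(EG ((AG lock) | ~busy)) = {n0, n1, n2, n3, n5, n7}

{n0, n1, n2, n3, n5, n7}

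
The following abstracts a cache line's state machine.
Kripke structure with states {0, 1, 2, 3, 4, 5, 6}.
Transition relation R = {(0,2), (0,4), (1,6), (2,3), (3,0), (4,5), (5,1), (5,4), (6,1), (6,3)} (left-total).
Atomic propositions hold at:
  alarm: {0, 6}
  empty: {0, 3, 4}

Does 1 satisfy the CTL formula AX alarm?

Sat(AX alarm) = {s : every successor in {0, 6}} = {1, 3}
1 ∈ Sat(AX alarm) = {1, 3}, so the formula holds at 1.

Yes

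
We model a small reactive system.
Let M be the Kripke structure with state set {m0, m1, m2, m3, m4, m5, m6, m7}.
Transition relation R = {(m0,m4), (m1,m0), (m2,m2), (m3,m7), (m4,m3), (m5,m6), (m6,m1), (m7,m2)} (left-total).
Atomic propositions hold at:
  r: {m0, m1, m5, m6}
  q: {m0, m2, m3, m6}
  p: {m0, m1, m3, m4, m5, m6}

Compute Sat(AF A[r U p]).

{m0, m1, m3, m4, m5, m6}

A[r U p]: least fixpoint, start Z0 = Sat(p) = {m0, m1, m3, m4, m5, m6}, add states in Sat(r) with every successor in Z. Already a fixed point.
Sat(A[r U p]) = {m0, m1, m3, m4, m5, m6}
AF A[r U p]: least fixpoint, start Z0 = {m0, m1, m3, m4, m5, m6}, add states with every successor in Z. Already a fixed point.
Sat(AF A[r U p]) = {m0, m1, m3, m4, m5, m6}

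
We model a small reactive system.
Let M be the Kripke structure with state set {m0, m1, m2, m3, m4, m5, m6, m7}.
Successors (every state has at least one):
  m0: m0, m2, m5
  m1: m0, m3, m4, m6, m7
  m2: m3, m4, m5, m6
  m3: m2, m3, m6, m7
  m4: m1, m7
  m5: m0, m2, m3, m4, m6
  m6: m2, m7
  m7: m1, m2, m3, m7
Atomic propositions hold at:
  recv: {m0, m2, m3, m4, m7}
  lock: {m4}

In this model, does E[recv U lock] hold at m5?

E[recv U lock]: least fixpoint, start Z0 = Sat(lock) = {m4}, add states in Sat(recv) with some successor in Z. Z1 = {m2, m4}; Z2 = {m0, m2, m3, m4, m7}; fixed.
Sat(E[recv U lock]) = {m0, m2, m3, m4, m7}
m5 ∉ Sat(E[recv U lock]) = {m0, m2, m3, m4, m7}, so the formula does not hold at m5.

No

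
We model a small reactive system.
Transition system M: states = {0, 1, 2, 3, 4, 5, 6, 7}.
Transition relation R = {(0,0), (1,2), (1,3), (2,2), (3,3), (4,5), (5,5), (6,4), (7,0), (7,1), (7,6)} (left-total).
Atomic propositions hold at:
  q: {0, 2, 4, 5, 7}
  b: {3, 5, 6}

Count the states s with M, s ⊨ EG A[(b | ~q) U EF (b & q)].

4

Sat(~q) = {1, 3, 6}
Sat(b | ~q) = {1, 3, 5, 6}
Sat(b & q) = {5}
EF (b & q): least fixpoint, start Z0 = {5}, add states with some successor in Z. Z1 = {4, 5}; Z2 = {4, 5, 6}; Z3 = {4, 5, 6, 7}; fixed.
Sat(EF (b & q)) = {4, 5, 6, 7}
A[(b | ~q) U EF (b & q)]: least fixpoint, start Z0 = Sat(EF (b & q)) = {4, 5, 6, 7}, add states in Sat(b | ~q) with every successor in Z. Already a fixed point.
Sat(A[(b | ~q) U EF (b & q)]) = {4, 5, 6, 7}
EG A[(b | ~q) U EF (b & q)]: greatest fixpoint, start Z0 = {4, 5, 6, 7}, keep only states in Sat with some successor in Z. Already a fixed point.
Sat(EG A[(b | ~q) U EF (b & q)]) = {4, 5, 6, 7}
|Sat(EG A[(b | ~q) U EF (b & q)])| = |{4, 5, 6, 7}| = 4.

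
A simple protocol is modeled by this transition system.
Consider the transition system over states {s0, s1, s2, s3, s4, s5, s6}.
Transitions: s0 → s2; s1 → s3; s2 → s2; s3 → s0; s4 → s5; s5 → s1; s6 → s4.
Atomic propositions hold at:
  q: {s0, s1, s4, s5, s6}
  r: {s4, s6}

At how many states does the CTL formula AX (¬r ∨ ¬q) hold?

6

Sat(¬r) = {s0, s1, s2, s3, s5}
Sat(¬q) = {s2, s3}
Sat(¬r ∨ ¬q) = {s0, s1, s2, s3, s5}
Sat(AX (¬r ∨ ¬q)) = {s : every successor in {s0, s1, s2, s3, s5}} = {s0, s1, s2, s3, s4, s5}
|Sat(AX (¬r ∨ ¬q))| = |{s0, s1, s2, s3, s4, s5}| = 6.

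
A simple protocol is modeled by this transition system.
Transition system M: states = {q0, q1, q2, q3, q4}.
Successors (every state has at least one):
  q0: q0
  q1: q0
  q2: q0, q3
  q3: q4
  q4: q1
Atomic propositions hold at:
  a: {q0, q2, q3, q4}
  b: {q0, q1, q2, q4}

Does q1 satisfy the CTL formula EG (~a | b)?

Yes

Sat(~a) = {q1}
Sat(~a | b) = {q0, q1, q2, q4}
EG (~a | b): greatest fixpoint, start Z0 = {q0, q1, q2, q4}, keep only states in Sat with some successor in Z. Already a fixed point.
Sat(EG (~a | b)) = {q0, q1, q2, q4}
q1 ∈ Sat(EG (~a | b)) = {q0, q1, q2, q4}, so the formula holds at q1.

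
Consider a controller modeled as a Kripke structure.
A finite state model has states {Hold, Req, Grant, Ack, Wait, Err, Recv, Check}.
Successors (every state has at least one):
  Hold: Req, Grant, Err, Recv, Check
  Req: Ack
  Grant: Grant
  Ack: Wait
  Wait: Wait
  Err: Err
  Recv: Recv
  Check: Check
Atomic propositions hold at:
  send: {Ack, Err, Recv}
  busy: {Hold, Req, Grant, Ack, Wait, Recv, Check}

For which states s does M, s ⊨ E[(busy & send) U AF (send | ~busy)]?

{Req, Ack, Err, Recv}

Sat(busy & send) = {Ack, Recv}
Sat(~busy) = {Err}
Sat(send | ~busy) = {Ack, Err, Recv}
AF (send | ~busy): least fixpoint, start Z0 = {Ack, Err, Recv}, add states with every successor in Z. Z1 = {Req, Ack, Err, Recv}; fixed.
Sat(AF (send | ~busy)) = {Req, Ack, Err, Recv}
E[(busy & send) U AF (send | ~busy)]: least fixpoint, start Z0 = Sat(AF (send | ~busy)) = {Req, Ack, Err, Recv}, add states in Sat(busy & send) with some successor in Z. Already a fixed point.
Sat(E[(busy & send) U AF (send | ~busy)]) = {Req, Ack, Err, Recv}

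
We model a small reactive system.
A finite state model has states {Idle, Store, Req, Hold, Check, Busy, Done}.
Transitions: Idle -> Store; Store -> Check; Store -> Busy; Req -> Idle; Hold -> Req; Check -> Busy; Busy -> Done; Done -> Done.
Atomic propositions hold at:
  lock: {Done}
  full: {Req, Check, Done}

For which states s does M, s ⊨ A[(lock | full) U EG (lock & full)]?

Sat(lock | full) = {Req, Check, Done}
Sat(lock & full) = {Done}
EG (lock & full): greatest fixpoint, start Z0 = {Done}, keep only states in Sat with some successor in Z. Already a fixed point.
Sat(EG (lock & full)) = {Done}
A[(lock | full) U EG (lock & full)]: least fixpoint, start Z0 = Sat(EG (lock & full)) = {Done}, add states in Sat(lock | full) with every successor in Z. Already a fixed point.
Sat(A[(lock | full) U EG (lock & full)]) = {Done}

{Done}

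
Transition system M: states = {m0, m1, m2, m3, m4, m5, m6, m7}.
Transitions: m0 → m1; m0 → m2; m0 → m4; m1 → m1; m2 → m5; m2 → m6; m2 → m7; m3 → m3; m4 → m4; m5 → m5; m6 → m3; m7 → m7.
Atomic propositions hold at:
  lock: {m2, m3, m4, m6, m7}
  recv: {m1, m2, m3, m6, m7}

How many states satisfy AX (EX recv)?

4

Sat(EX recv) = {s : some successor in {m1, m2, m3, m6, m7}} = {m0, m1, m2, m3, m6, m7}
Sat(AX (EX recv)) = {s : every successor in {m0, m1, m2, m3, m6, m7}} = {m1, m3, m6, m7}
|Sat(AX (EX recv))| = |{m1, m3, m6, m7}| = 4.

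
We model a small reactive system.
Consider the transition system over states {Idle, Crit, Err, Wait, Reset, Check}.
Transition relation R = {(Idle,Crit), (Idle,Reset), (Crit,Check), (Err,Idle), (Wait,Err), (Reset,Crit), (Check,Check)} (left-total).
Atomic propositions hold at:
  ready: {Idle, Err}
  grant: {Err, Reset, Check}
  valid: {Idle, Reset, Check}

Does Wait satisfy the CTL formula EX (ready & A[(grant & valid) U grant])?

Sat(grant & valid) = {Reset, Check}
A[(grant & valid) U grant]: least fixpoint, start Z0 = Sat(grant) = {Err, Reset, Check}, add states in Sat(grant & valid) with every successor in Z. Already a fixed point.
Sat(A[(grant & valid) U grant]) = {Err, Reset, Check}
Sat(ready & A[(grant & valid) U grant]) = {Err}
Sat(EX (ready & A[(grant & valid) U grant])) = {s : some successor in {Err}} = {Wait}
Wait ∈ Sat(EX (ready & A[(grant & valid) U grant])) = {Wait}, so the formula holds at Wait.

Yes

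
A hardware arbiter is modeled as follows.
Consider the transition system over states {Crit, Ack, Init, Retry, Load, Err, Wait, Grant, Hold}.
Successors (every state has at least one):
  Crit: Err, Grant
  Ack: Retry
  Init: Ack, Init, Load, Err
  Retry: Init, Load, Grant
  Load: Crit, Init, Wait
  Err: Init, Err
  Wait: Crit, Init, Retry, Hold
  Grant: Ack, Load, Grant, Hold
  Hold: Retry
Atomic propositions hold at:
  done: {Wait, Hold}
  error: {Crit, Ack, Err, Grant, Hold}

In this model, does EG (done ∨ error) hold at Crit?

Sat(done ∨ error) = {Crit, Ack, Err, Wait, Grant, Hold}
EG (done ∨ error): greatest fixpoint, start Z0 = {Crit, Ack, Err, Wait, Grant, Hold}, keep only states in Sat with some successor in Z. Z1 = {Crit, Err, Wait, Grant}; fixed.
Sat(EG (done ∨ error)) = {Crit, Err, Wait, Grant}
Crit ∈ Sat(EG (done ∨ error)) = {Crit, Err, Wait, Grant}, so the formula holds at Crit.

Yes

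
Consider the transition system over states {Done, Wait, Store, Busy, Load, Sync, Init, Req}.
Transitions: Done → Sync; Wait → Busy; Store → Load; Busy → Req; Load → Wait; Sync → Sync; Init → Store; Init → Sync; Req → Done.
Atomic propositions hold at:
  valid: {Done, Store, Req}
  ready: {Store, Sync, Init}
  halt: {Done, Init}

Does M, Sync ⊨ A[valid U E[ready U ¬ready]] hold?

Sat(¬ready) = {Done, Wait, Busy, Load, Req}
E[ready U ¬ready]: least fixpoint, start Z0 = Sat(¬ready) = {Done, Wait, Busy, Load, Req}, add states in Sat(ready) with some successor in Z. Z1 = {Done, Wait, Store, Busy, Load, Req}; Z2 = {Done, Wait, Store, Busy, Load, Init, Req}; fixed.
Sat(E[ready U ¬ready]) = {Done, Wait, Store, Busy, Load, Init, Req}
A[valid U E[ready U ¬ready]]: least fixpoint, start Z0 = Sat(E[ready U ¬ready]) = {Done, Wait, Store, Busy, Load, Init, Req}, add states in Sat(valid) with every successor in Z. Already a fixed point.
Sat(A[valid U E[ready U ¬ready]]) = {Done, Wait, Store, Busy, Load, Init, Req}
Sync ∉ Sat(A[valid U E[ready U ¬ready]]) = {Done, Wait, Store, Busy, Load, Init, Req}, so the formula does not hold at Sync.

No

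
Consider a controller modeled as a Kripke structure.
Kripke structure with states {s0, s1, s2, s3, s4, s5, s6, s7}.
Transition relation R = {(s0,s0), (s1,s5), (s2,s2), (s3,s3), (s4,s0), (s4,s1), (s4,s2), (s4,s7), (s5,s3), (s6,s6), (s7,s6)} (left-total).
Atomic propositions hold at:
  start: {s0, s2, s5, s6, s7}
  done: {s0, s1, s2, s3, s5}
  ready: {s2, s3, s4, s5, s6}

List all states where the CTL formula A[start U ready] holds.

{s2, s3, s4, s5, s6, s7}

A[start U ready]: least fixpoint, start Z0 = Sat(ready) = {s2, s3, s4, s5, s6}, add states in Sat(start) with every successor in Z. Z1 = {s2, s3, s4, s5, s6, s7}; fixed.
Sat(A[start U ready]) = {s2, s3, s4, s5, s6, s7}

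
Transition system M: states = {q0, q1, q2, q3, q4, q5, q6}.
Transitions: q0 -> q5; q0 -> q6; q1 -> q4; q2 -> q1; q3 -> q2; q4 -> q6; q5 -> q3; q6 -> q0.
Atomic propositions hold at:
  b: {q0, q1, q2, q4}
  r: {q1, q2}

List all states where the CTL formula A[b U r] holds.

A[b U r]: least fixpoint, start Z0 = Sat(r) = {q1, q2}, add states in Sat(b) with every successor in Z. Already a fixed point.
Sat(A[b U r]) = {q1, q2}

{q1, q2}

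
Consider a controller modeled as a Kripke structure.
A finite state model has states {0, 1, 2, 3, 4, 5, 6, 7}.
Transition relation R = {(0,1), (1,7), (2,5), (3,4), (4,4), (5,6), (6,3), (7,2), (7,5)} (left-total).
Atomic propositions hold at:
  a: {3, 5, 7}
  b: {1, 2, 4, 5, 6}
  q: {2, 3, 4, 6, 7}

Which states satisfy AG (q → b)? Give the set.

Sat(q → b) = {0, 1, 2, 4, 5, 6}
AG (q → b): greatest fixpoint, start Z0 = {0, 1, 2, 4, 5, 6}, keep only states in Sat with every successor in Z. Z1 = {0, 2, 4, 5}; Z2 = {2, 4}; Z3 = {4}; fixed.
Sat(AG (q → b)) = {4}

{4}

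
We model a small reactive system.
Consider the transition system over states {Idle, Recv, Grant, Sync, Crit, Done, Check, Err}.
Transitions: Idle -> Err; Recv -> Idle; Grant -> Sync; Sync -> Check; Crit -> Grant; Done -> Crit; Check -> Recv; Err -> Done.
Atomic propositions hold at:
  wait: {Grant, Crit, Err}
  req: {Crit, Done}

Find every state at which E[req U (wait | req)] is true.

Sat(wait | req) = {Grant, Crit, Done, Err}
E[req U (wait | req)]: least fixpoint, start Z0 = Sat((wait | req)) = {Grant, Crit, Done, Err}, add states in Sat(req) with some successor in Z. Already a fixed point.
Sat(E[req U (wait | req)]) = {Grant, Crit, Done, Err}

{Grant, Crit, Done, Err}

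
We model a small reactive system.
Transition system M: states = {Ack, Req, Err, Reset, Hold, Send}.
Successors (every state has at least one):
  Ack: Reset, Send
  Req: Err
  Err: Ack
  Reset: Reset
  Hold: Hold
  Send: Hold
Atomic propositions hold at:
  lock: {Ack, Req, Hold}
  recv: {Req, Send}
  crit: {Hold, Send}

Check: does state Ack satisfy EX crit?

Sat(EX crit) = {s : some successor in {Hold, Send}} = {Ack, Hold, Send}
Ack ∈ Sat(EX crit) = {Ack, Hold, Send}, so the formula holds at Ack.

Yes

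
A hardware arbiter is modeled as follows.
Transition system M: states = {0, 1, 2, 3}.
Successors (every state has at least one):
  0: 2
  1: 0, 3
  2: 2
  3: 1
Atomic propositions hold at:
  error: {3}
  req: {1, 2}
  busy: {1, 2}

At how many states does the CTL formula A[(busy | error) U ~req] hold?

3

Sat(busy | error) = {1, 2, 3}
Sat(~req) = {0, 3}
A[(busy | error) U ~req]: least fixpoint, start Z0 = Sat(~req) = {0, 3}, add states in Sat(busy | error) with every successor in Z. Z1 = {0, 1, 3}; fixed.
Sat(A[(busy | error) U ~req]) = {0, 1, 3}
|Sat(A[(busy | error) U ~req])| = |{0, 1, 3}| = 3.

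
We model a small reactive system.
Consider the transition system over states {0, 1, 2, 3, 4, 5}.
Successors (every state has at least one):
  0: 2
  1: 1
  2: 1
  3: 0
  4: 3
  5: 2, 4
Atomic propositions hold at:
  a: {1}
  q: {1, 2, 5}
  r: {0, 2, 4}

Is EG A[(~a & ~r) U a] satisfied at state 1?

Sat(~a) = {0, 2, 3, 4, 5}
Sat(~r) = {1, 3, 5}
Sat(~a & ~r) = {3, 5}
A[(~a & ~r) U a]: least fixpoint, start Z0 = Sat(a) = {1}, add states in Sat(~a & ~r) with every successor in Z. Already a fixed point.
Sat(A[(~a & ~r) U a]) = {1}
EG A[(~a & ~r) U a]: greatest fixpoint, start Z0 = {1}, keep only states in Sat with some successor in Z. Already a fixed point.
Sat(EG A[(~a & ~r) U a]) = {1}
1 ∈ Sat(EG A[(~a & ~r) U a]) = {1}, so the formula holds at 1.

Yes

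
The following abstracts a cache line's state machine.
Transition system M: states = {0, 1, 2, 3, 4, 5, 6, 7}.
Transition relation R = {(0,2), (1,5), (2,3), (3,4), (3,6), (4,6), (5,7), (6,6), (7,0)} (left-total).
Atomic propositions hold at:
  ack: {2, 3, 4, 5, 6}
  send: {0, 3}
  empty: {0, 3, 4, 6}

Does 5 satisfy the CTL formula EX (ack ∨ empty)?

No

Sat(ack ∨ empty) = {0, 2, 3, 4, 5, 6}
Sat(EX (ack ∨ empty)) = {s : some successor in {0, 2, 3, 4, 5, 6}} = {0, 1, 2, 3, 4, 6, 7}
5 ∉ Sat(EX (ack ∨ empty)) = {0, 1, 2, 3, 4, 6, 7}, so the formula does not hold at 5.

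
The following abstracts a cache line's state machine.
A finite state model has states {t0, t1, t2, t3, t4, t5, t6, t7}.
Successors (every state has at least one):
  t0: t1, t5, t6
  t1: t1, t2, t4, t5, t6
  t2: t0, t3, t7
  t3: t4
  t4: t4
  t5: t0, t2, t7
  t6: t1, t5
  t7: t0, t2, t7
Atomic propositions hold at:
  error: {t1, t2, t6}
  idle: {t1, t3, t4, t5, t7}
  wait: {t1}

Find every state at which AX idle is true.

{t3, t4, t6}

Sat(AX idle) = {s : every successor in {t1, t3, t4, t5, t7}} = {t3, t4, t6}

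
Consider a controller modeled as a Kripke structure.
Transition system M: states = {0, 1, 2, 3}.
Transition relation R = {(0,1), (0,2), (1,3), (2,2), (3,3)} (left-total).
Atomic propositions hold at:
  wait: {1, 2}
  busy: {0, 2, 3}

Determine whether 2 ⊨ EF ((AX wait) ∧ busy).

Yes

Sat(AX wait) = {s : every successor in {1, 2}} = {0, 2}
Sat((AX wait) ∧ busy) = {0, 2}
EF ((AX wait) ∧ busy): least fixpoint, start Z0 = {0, 2}, add states with some successor in Z. Already a fixed point.
Sat(EF ((AX wait) ∧ busy)) = {0, 2}
2 ∈ Sat(EF ((AX wait) ∧ busy)) = {0, 2}, so the formula holds at 2.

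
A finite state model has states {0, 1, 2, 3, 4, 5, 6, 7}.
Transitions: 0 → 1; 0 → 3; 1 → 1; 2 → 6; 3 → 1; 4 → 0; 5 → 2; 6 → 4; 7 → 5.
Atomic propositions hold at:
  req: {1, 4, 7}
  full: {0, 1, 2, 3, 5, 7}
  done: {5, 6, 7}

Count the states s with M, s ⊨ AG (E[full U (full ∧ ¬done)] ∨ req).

4

Sat(¬done) = {0, 1, 2, 3, 4}
Sat(full ∧ ¬done) = {0, 1, 2, 3}
E[full U (full ∧ ¬done)]: least fixpoint, start Z0 = Sat((full ∧ ¬done)) = {0, 1, 2, 3}, add states in Sat(full) with some successor in Z. Z1 = {0, 1, 2, 3, 5}; Z2 = {0, 1, 2, 3, 5, 7}; fixed.
Sat(E[full U (full ∧ ¬done)]) = {0, 1, 2, 3, 5, 7}
Sat(E[full U (full ∧ ¬done)] ∨ req) = {0, 1, 2, 3, 4, 5, 7}
AG (E[full U (full ∧ ¬done)] ∨ req): greatest fixpoint, start Z0 = {0, 1, 2, 3, 4, 5, 7}, keep only states in Sat with every successor in Z. Z1 = {0, 1, 3, 4, 5, 7}; Z2 = {0, 1, 3, 4, 7}; Z3 = {0, 1, 3, 4}; fixed.
Sat(AG (E[full U (full ∧ ¬done)] ∨ req)) = {0, 1, 3, 4}
|Sat(AG (E[full U (full ∧ ¬done)] ∨ req))| = |{0, 1, 3, 4}| = 4.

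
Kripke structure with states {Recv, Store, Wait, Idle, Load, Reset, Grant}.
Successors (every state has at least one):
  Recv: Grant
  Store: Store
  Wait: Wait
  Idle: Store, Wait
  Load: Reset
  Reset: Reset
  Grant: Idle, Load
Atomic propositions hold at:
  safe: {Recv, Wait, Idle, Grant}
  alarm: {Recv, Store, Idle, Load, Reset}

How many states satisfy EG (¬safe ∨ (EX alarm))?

5

Sat(¬safe) = {Store, Load, Reset}
Sat(EX alarm) = {s : some successor in {Recv, Store, Idle, Load, Reset}} = {Store, Idle, Load, Reset, Grant}
Sat(¬safe ∨ (EX alarm)) = {Store, Idle, Load, Reset, Grant}
EG (¬safe ∨ (EX alarm)): greatest fixpoint, start Z0 = {Store, Idle, Load, Reset, Grant}, keep only states in Sat with some successor in Z. Already a fixed point.
Sat(EG (¬safe ∨ (EX alarm))) = {Store, Idle, Load, Reset, Grant}
|Sat(EG (¬safe ∨ (EX alarm)))| = |{Store, Idle, Load, Reset, Grant}| = 5.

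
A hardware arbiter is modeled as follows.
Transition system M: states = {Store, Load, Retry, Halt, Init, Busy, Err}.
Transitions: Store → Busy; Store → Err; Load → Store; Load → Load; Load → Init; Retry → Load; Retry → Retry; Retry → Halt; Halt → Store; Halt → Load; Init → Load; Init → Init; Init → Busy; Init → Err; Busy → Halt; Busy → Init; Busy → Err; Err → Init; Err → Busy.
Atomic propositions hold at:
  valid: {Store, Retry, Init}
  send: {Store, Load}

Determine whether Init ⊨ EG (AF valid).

AF valid: least fixpoint, start Z0 = {Store, Retry, Init}, add states with every successor in Z. Already a fixed point.
Sat(AF valid) = {Store, Retry, Init}
EG (AF valid): greatest fixpoint, start Z0 = {Store, Retry, Init}, keep only states in Sat with some successor in Z. Z1 = {Retry, Init}; fixed.
Sat(EG (AF valid)) = {Retry, Init}
Init ∈ Sat(EG (AF valid)) = {Retry, Init}, so the formula holds at Init.

Yes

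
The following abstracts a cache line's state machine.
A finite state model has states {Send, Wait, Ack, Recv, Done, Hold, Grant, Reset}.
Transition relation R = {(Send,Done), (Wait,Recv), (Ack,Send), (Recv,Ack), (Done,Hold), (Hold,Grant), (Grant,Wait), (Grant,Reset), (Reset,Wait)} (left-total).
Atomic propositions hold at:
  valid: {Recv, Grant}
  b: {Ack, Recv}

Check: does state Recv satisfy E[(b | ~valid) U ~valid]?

Yes

Sat(~valid) = {Send, Wait, Ack, Done, Hold, Reset}
Sat(b | ~valid) = {Send, Wait, Ack, Recv, Done, Hold, Reset}
E[(b | ~valid) U ~valid]: least fixpoint, start Z0 = Sat(~valid) = {Send, Wait, Ack, Done, Hold, Reset}, add states in Sat(b | ~valid) with some successor in Z. Z1 = {Send, Wait, Ack, Recv, Done, Hold, Reset}; fixed.
Sat(E[(b | ~valid) U ~valid]) = {Send, Wait, Ack, Recv, Done, Hold, Reset}
Recv ∈ Sat(E[(b | ~valid) U ~valid]) = {Send, Wait, Ack, Recv, Done, Hold, Reset}, so the formula holds at Recv.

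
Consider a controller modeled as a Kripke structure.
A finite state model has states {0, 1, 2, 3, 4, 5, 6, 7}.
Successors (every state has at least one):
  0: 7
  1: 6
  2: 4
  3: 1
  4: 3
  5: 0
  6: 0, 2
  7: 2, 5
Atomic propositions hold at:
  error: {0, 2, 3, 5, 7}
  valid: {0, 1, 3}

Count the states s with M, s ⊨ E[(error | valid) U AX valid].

6

Sat(error | valid) = {0, 1, 2, 3, 5, 7}
Sat(AX valid) = {s : every successor in {0, 1, 3}} = {3, 4, 5}
E[(error | valid) U AX valid]: least fixpoint, start Z0 = Sat(AX valid) = {3, 4, 5}, add states in Sat(error | valid) with some successor in Z. Z1 = {2, 3, 4, 5, 7}; Z2 = {0, 2, 3, 4, 5, 7}; fixed.
Sat(E[(error | valid) U AX valid]) = {0, 2, 3, 4, 5, 7}
|Sat(E[(error | valid) U AX valid])| = |{0, 2, 3, 4, 5, 7}| = 6.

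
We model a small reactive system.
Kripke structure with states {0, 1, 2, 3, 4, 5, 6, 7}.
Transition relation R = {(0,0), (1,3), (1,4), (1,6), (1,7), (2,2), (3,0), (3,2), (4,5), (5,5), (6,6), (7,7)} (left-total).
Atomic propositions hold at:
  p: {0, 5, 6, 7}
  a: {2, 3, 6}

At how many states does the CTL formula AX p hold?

5

Sat(AX p) = {s : every successor in {0, 5, 6, 7}} = {0, 4, 5, 6, 7}
|Sat(AX p)| = |{0, 4, 5, 6, 7}| = 5.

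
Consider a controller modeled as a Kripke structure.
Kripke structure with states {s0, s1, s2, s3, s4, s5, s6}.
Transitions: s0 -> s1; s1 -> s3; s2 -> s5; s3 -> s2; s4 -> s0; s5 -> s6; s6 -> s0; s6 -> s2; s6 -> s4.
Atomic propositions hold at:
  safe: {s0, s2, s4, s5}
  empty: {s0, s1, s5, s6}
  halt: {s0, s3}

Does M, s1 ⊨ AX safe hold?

Sat(AX safe) = {s : every successor in {s0, s2, s4, s5}} = {s2, s3, s4, s6}
s1 ∉ Sat(AX safe) = {s2, s3, s4, s6}, so the formula does not hold at s1.

No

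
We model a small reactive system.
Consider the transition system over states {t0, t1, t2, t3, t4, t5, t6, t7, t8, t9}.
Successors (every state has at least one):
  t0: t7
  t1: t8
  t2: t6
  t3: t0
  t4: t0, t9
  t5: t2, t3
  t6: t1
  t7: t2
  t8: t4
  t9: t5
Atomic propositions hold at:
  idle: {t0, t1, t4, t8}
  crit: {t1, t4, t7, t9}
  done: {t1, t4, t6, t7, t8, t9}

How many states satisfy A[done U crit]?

6

A[done U crit]: least fixpoint, start Z0 = Sat(crit) = {t1, t4, t7, t9}, add states in Sat(done) with every successor in Z. Z1 = {t1, t4, t6, t7, t8, t9}; fixed.
Sat(A[done U crit]) = {t1, t4, t6, t7, t8, t9}
|Sat(A[done U crit])| = |{t1, t4, t6, t7, t8, t9}| = 6.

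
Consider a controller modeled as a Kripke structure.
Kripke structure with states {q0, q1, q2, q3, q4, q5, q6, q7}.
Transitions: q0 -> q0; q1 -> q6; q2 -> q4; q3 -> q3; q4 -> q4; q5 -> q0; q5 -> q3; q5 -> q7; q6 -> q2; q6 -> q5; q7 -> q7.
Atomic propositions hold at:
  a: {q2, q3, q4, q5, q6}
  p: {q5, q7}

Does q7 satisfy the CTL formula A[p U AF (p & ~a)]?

Yes

Sat(~a) = {q0, q1, q7}
Sat(p & ~a) = {q7}
AF (p & ~a): least fixpoint, start Z0 = {q7}, add states with every successor in Z. Already a fixed point.
Sat(AF (p & ~a)) = {q7}
A[p U AF (p & ~a)]: least fixpoint, start Z0 = Sat(AF (p & ~a)) = {q7}, add states in Sat(p) with every successor in Z. Already a fixed point.
Sat(A[p U AF (p & ~a)]) = {q7}
q7 ∈ Sat(A[p U AF (p & ~a)]) = {q7}, so the formula holds at q7.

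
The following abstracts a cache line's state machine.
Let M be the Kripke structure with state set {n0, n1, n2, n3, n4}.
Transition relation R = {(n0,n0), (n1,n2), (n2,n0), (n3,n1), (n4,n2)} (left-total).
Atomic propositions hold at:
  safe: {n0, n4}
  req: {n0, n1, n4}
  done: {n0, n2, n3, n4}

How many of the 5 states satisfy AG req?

AG req: greatest fixpoint, start Z0 = {n0, n1, n4}, keep only states in Sat with every successor in Z. Z1 = {n0}; fixed.
Sat(AG req) = {n0}
|Sat(AG req)| = |{n0}| = 1.

1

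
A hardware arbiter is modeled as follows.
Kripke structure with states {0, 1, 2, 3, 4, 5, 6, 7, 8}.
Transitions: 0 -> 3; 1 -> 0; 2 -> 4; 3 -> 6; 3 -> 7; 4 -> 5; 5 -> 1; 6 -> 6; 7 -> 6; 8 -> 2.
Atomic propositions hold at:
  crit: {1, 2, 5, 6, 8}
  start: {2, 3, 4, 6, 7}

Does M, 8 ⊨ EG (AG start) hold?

No

AG start: greatest fixpoint, start Z0 = {2, 3, 4, 6, 7}, keep only states in Sat with every successor in Z. Z1 = {2, 3, 6, 7}; Z2 = {3, 6, 7}; fixed.
Sat(AG start) = {3, 6, 7}
EG (AG start): greatest fixpoint, start Z0 = {3, 6, 7}, keep only states in Sat with some successor in Z. Already a fixed point.
Sat(EG (AG start)) = {3, 6, 7}
8 ∉ Sat(EG (AG start)) = {3, 6, 7}, so the formula does not hold at 8.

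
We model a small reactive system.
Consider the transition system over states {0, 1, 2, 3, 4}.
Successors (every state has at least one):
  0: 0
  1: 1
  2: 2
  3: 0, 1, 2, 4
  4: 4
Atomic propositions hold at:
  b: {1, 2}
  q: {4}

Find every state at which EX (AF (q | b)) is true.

{1, 2, 3, 4}

Sat(q | b) = {1, 2, 4}
AF (q | b): least fixpoint, start Z0 = {1, 2, 4}, add states with every successor in Z. Already a fixed point.
Sat(AF (q | b)) = {1, 2, 4}
Sat(EX (AF (q | b))) = {s : some successor in {1, 2, 4}} = {1, 2, 3, 4}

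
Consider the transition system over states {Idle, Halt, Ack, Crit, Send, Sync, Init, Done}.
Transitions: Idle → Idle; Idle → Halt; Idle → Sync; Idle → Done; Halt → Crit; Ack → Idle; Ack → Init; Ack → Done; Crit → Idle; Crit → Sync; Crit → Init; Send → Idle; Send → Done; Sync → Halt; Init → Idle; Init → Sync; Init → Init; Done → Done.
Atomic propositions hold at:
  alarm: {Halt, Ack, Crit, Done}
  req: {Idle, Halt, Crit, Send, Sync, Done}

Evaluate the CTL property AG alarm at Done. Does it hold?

AG alarm: greatest fixpoint, start Z0 = {Halt, Ack, Crit, Done}, keep only states in Sat with every successor in Z. Z1 = {Halt, Done}; Z2 = {Done}; fixed.
Sat(AG alarm) = {Done}
Done ∈ Sat(AG alarm) = {Done}, so the formula holds at Done.

Yes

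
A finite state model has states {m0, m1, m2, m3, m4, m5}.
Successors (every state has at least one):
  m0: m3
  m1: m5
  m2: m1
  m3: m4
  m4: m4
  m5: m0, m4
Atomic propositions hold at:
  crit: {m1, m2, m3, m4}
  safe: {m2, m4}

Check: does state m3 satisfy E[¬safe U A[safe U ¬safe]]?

Yes

Sat(¬safe) = {m0, m1, m3, m5}
A[safe U ¬safe]: least fixpoint, start Z0 = Sat(¬safe) = {m0, m1, m3, m5}, add states in Sat(safe) with every successor in Z. Z1 = {m0, m1, m2, m3, m5}; fixed.
Sat(A[safe U ¬safe]) = {m0, m1, m2, m3, m5}
E[¬safe U A[safe U ¬safe]]: least fixpoint, start Z0 = Sat(A[safe U ¬safe]) = {m0, m1, m2, m3, m5}, add states in Sat(¬safe) with some successor in Z. Already a fixed point.
Sat(E[¬safe U A[safe U ¬safe]]) = {m0, m1, m2, m3, m5}
m3 ∈ Sat(E[¬safe U A[safe U ¬safe]]) = {m0, m1, m2, m3, m5}, so the formula holds at m3.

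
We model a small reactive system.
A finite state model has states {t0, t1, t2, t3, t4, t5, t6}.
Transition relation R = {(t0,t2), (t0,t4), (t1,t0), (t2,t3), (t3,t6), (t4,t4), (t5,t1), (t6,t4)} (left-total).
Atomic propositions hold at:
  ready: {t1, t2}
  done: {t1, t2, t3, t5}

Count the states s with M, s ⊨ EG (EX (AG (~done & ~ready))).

4

Sat(~done) = {t0, t4, t6}
Sat(~ready) = {t0, t3, t4, t5, t6}
Sat(~done & ~ready) = {t0, t4, t6}
AG (~done & ~ready): greatest fixpoint, start Z0 = {t0, t4, t6}, keep only states in Sat with every successor in Z. Z1 = {t4, t6}; fixed.
Sat(AG (~done & ~ready)) = {t4, t6}
Sat(EX (AG (~done & ~ready))) = {s : some successor in {t4, t6}} = {t0, t3, t4, t6}
EG (EX (AG (~done & ~ready))): greatest fixpoint, start Z0 = {t0, t3, t4, t6}, keep only states in Sat with some successor in Z. Already a fixed point.
Sat(EG (EX (AG (~done & ~ready)))) = {t0, t3, t4, t6}
|Sat(EG (EX (AG (~done & ~ready))))| = |{t0, t3, t4, t6}| = 4.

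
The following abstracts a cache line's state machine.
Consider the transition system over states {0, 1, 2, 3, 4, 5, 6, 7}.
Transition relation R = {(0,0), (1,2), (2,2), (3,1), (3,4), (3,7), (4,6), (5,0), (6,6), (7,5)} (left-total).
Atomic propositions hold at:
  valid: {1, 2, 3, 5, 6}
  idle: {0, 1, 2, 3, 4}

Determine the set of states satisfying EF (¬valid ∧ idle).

Sat(¬valid) = {0, 4, 7}
Sat(¬valid ∧ idle) = {0, 4}
EF (¬valid ∧ idle): least fixpoint, start Z0 = {0, 4}, add states with some successor in Z. Z1 = {0, 3, 4, 5}; Z2 = {0, 3, 4, 5, 7}; fixed.
Sat(EF (¬valid ∧ idle)) = {0, 3, 4, 5, 7}

{0, 3, 4, 5, 7}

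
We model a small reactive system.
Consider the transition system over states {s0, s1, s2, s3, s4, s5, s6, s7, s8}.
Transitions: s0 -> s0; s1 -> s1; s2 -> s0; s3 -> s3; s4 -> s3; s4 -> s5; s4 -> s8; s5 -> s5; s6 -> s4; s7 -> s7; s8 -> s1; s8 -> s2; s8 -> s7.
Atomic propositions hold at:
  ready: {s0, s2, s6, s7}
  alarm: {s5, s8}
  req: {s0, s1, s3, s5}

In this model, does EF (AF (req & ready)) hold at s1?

Sat(req & ready) = {s0}
AF (req & ready): least fixpoint, start Z0 = {s0}, add states with every successor in Z. Z1 = {s0, s2}; fixed.
Sat(AF (req & ready)) = {s0, s2}
EF (AF (req & ready)): least fixpoint, start Z0 = {s0, s2}, add states with some successor in Z. Z1 = {s0, s2, s8}; Z2 = {s0, s2, s4, s8}; Z3 = {s0, s2, s4, s6, s8}; fixed.
Sat(EF (AF (req & ready))) = {s0, s2, s4, s6, s8}
s1 ∉ Sat(EF (AF (req & ready))) = {s0, s2, s4, s6, s8}, so the formula does not hold at s1.

No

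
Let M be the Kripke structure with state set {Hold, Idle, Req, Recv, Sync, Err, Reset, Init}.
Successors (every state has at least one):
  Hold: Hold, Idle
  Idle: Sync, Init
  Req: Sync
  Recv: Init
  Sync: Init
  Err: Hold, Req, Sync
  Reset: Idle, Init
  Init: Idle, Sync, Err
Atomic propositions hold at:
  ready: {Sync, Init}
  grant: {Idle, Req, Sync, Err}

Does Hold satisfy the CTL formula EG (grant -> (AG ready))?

Yes

AG ready: greatest fixpoint, start Z0 = {Sync, Init}, keep only states in Sat with every successor in Z. Z1 = {Sync}; Z2 = ∅; fixed.
Sat(AG ready) = ∅
Sat(grant -> (AG ready)) = {Hold, Recv, Reset, Init}
EG (grant -> (AG ready)): greatest fixpoint, start Z0 = {Hold, Recv, Reset, Init}, keep only states in Sat with some successor in Z. Z1 = {Hold, Recv, Reset}; Z2 = {Hold}; fixed.
Sat(EG (grant -> (AG ready))) = {Hold}
Hold ∈ Sat(EG (grant -> (AG ready))) = {Hold}, so the formula holds at Hold.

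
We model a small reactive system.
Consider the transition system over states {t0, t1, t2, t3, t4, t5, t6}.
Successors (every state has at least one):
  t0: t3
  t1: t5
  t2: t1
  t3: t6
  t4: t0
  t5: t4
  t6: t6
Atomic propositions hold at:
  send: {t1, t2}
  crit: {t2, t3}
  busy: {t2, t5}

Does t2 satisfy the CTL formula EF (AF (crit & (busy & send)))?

Yes

Sat(busy & send) = {t2}
Sat(crit & (busy & send)) = {t2}
AF (crit & (busy & send)): least fixpoint, start Z0 = {t2}, add states with every successor in Z. Already a fixed point.
Sat(AF (crit & (busy & send))) = {t2}
EF (AF (crit & (busy & send))): least fixpoint, start Z0 = {t2}, add states with some successor in Z. Already a fixed point.
Sat(EF (AF (crit & (busy & send)))) = {t2}
t2 ∈ Sat(EF (AF (crit & (busy & send)))) = {t2}, so the formula holds at t2.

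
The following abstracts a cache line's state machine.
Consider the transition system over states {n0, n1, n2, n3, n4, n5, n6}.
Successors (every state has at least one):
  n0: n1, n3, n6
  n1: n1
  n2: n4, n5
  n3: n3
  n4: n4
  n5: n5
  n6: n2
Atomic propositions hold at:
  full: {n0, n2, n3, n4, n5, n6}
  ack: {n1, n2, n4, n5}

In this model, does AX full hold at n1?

Sat(AX full) = {s : every successor in {n0, n2, n3, n4, n5, n6}} = {n2, n3, n4, n5, n6}
n1 ∉ Sat(AX full) = {n2, n3, n4, n5, n6}, so the formula does not hold at n1.

No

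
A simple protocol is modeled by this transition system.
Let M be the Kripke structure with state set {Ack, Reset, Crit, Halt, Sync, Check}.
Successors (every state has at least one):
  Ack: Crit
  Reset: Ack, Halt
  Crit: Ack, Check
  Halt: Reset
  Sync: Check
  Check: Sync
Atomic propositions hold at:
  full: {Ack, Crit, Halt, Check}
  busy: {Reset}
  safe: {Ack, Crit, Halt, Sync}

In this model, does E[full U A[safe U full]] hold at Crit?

A[safe U full]: least fixpoint, start Z0 = Sat(full) = {Ack, Crit, Halt, Check}, add states in Sat(safe) with every successor in Z. Z1 = {Ack, Crit, Halt, Sync, Check}; fixed.
Sat(A[safe U full]) = {Ack, Crit, Halt, Sync, Check}
E[full U A[safe U full]]: least fixpoint, start Z0 = Sat(A[safe U full]) = {Ack, Crit, Halt, Sync, Check}, add states in Sat(full) with some successor in Z. Already a fixed point.
Sat(E[full U A[safe U full]]) = {Ack, Crit, Halt, Sync, Check}
Crit ∈ Sat(E[full U A[safe U full]]) = {Ack, Crit, Halt, Sync, Check}, so the formula holds at Crit.

Yes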